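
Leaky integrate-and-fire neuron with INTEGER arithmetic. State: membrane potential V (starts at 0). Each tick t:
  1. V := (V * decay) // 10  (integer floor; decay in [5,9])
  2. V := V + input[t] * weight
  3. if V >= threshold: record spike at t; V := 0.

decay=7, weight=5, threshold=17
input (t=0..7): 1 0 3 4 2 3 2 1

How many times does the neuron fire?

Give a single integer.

Answer: 3

Derivation:
t=0: input=1 -> V=5
t=1: input=0 -> V=3
t=2: input=3 -> V=0 FIRE
t=3: input=4 -> V=0 FIRE
t=4: input=2 -> V=10
t=5: input=3 -> V=0 FIRE
t=6: input=2 -> V=10
t=7: input=1 -> V=12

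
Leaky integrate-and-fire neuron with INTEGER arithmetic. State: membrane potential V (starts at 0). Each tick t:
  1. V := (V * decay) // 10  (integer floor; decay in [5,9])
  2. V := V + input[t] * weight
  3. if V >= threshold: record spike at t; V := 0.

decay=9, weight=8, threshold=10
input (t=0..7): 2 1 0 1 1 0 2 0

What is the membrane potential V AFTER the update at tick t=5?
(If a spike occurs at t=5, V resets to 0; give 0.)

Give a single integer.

Answer: 7

Derivation:
t=0: input=2 -> V=0 FIRE
t=1: input=1 -> V=8
t=2: input=0 -> V=7
t=3: input=1 -> V=0 FIRE
t=4: input=1 -> V=8
t=5: input=0 -> V=7
t=6: input=2 -> V=0 FIRE
t=7: input=0 -> V=0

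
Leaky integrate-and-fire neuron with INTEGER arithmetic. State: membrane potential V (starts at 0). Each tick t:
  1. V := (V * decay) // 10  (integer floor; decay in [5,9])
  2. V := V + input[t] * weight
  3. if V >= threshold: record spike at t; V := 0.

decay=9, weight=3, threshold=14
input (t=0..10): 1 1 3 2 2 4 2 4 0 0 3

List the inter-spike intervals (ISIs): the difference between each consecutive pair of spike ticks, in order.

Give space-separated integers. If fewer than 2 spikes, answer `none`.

Answer: 2 2

Derivation:
t=0: input=1 -> V=3
t=1: input=1 -> V=5
t=2: input=3 -> V=13
t=3: input=2 -> V=0 FIRE
t=4: input=2 -> V=6
t=5: input=4 -> V=0 FIRE
t=6: input=2 -> V=6
t=7: input=4 -> V=0 FIRE
t=8: input=0 -> V=0
t=9: input=0 -> V=0
t=10: input=3 -> V=9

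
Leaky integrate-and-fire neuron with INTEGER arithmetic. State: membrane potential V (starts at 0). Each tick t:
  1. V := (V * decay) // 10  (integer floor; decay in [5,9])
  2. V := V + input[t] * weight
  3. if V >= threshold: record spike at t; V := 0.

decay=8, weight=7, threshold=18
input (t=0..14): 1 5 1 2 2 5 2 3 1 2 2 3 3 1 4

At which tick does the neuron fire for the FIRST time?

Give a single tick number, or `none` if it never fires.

t=0: input=1 -> V=7
t=1: input=5 -> V=0 FIRE
t=2: input=1 -> V=7
t=3: input=2 -> V=0 FIRE
t=4: input=2 -> V=14
t=5: input=5 -> V=0 FIRE
t=6: input=2 -> V=14
t=7: input=3 -> V=0 FIRE
t=8: input=1 -> V=7
t=9: input=2 -> V=0 FIRE
t=10: input=2 -> V=14
t=11: input=3 -> V=0 FIRE
t=12: input=3 -> V=0 FIRE
t=13: input=1 -> V=7
t=14: input=4 -> V=0 FIRE

Answer: 1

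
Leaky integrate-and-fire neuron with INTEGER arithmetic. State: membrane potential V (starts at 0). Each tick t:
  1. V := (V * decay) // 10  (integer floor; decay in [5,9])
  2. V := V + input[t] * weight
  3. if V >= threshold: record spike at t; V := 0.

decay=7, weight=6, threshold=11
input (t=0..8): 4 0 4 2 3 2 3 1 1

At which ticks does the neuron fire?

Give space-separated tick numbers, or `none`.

t=0: input=4 -> V=0 FIRE
t=1: input=0 -> V=0
t=2: input=4 -> V=0 FIRE
t=3: input=2 -> V=0 FIRE
t=4: input=3 -> V=0 FIRE
t=5: input=2 -> V=0 FIRE
t=6: input=3 -> V=0 FIRE
t=7: input=1 -> V=6
t=8: input=1 -> V=10

Answer: 0 2 3 4 5 6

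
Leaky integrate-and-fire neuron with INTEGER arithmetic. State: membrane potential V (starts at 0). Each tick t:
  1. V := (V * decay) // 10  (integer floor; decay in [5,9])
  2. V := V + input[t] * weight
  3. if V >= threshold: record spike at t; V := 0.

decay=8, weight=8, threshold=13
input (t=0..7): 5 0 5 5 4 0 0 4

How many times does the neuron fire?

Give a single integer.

Answer: 5

Derivation:
t=0: input=5 -> V=0 FIRE
t=1: input=0 -> V=0
t=2: input=5 -> V=0 FIRE
t=3: input=5 -> V=0 FIRE
t=4: input=4 -> V=0 FIRE
t=5: input=0 -> V=0
t=6: input=0 -> V=0
t=7: input=4 -> V=0 FIRE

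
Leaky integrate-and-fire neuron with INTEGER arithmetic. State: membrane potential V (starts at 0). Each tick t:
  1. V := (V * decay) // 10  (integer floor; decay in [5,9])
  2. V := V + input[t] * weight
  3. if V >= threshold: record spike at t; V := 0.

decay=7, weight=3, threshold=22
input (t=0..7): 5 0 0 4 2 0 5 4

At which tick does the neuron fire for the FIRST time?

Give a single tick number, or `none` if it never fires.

t=0: input=5 -> V=15
t=1: input=0 -> V=10
t=2: input=0 -> V=7
t=3: input=4 -> V=16
t=4: input=2 -> V=17
t=5: input=0 -> V=11
t=6: input=5 -> V=0 FIRE
t=7: input=4 -> V=12

Answer: 6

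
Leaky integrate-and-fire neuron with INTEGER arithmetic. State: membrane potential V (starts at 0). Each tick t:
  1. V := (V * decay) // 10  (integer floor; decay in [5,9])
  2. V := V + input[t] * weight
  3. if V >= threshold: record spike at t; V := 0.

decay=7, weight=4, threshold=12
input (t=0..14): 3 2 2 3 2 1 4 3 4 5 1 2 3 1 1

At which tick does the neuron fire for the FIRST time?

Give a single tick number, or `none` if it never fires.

Answer: 0

Derivation:
t=0: input=3 -> V=0 FIRE
t=1: input=2 -> V=8
t=2: input=2 -> V=0 FIRE
t=3: input=3 -> V=0 FIRE
t=4: input=2 -> V=8
t=5: input=1 -> V=9
t=6: input=4 -> V=0 FIRE
t=7: input=3 -> V=0 FIRE
t=8: input=4 -> V=0 FIRE
t=9: input=5 -> V=0 FIRE
t=10: input=1 -> V=4
t=11: input=2 -> V=10
t=12: input=3 -> V=0 FIRE
t=13: input=1 -> V=4
t=14: input=1 -> V=6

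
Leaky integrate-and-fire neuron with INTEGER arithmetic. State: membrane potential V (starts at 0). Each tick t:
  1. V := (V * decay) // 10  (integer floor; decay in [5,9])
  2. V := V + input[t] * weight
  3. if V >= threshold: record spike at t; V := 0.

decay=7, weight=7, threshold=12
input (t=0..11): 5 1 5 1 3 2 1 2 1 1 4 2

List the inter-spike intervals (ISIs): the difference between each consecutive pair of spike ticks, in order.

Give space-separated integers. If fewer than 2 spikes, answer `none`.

Answer: 2 2 1 2 3 1

Derivation:
t=0: input=5 -> V=0 FIRE
t=1: input=1 -> V=7
t=2: input=5 -> V=0 FIRE
t=3: input=1 -> V=7
t=4: input=3 -> V=0 FIRE
t=5: input=2 -> V=0 FIRE
t=6: input=1 -> V=7
t=7: input=2 -> V=0 FIRE
t=8: input=1 -> V=7
t=9: input=1 -> V=11
t=10: input=4 -> V=0 FIRE
t=11: input=2 -> V=0 FIRE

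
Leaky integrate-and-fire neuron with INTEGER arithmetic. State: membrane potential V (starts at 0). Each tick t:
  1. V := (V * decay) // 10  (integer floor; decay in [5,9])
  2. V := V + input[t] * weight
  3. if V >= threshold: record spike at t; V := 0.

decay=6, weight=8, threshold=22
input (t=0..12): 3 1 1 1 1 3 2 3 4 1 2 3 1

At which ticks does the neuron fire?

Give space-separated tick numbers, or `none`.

t=0: input=3 -> V=0 FIRE
t=1: input=1 -> V=8
t=2: input=1 -> V=12
t=3: input=1 -> V=15
t=4: input=1 -> V=17
t=5: input=3 -> V=0 FIRE
t=6: input=2 -> V=16
t=7: input=3 -> V=0 FIRE
t=8: input=4 -> V=0 FIRE
t=9: input=1 -> V=8
t=10: input=2 -> V=20
t=11: input=3 -> V=0 FIRE
t=12: input=1 -> V=8

Answer: 0 5 7 8 11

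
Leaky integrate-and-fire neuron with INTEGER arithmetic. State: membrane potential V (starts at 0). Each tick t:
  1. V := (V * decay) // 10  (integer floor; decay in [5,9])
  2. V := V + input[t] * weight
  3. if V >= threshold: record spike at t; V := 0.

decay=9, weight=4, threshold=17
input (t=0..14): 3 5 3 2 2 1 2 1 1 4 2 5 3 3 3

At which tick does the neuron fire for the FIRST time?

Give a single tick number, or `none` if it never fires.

t=0: input=3 -> V=12
t=1: input=5 -> V=0 FIRE
t=2: input=3 -> V=12
t=3: input=2 -> V=0 FIRE
t=4: input=2 -> V=8
t=5: input=1 -> V=11
t=6: input=2 -> V=0 FIRE
t=7: input=1 -> V=4
t=8: input=1 -> V=7
t=9: input=4 -> V=0 FIRE
t=10: input=2 -> V=8
t=11: input=5 -> V=0 FIRE
t=12: input=3 -> V=12
t=13: input=3 -> V=0 FIRE
t=14: input=3 -> V=12

Answer: 1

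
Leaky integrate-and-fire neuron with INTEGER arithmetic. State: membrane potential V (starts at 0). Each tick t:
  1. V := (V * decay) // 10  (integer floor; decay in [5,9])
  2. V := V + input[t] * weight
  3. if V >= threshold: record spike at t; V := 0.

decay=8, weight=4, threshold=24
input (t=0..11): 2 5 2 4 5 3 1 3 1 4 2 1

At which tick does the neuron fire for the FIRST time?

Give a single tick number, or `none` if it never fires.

Answer: 1

Derivation:
t=0: input=2 -> V=8
t=1: input=5 -> V=0 FIRE
t=2: input=2 -> V=8
t=3: input=4 -> V=22
t=4: input=5 -> V=0 FIRE
t=5: input=3 -> V=12
t=6: input=1 -> V=13
t=7: input=3 -> V=22
t=8: input=1 -> V=21
t=9: input=4 -> V=0 FIRE
t=10: input=2 -> V=8
t=11: input=1 -> V=10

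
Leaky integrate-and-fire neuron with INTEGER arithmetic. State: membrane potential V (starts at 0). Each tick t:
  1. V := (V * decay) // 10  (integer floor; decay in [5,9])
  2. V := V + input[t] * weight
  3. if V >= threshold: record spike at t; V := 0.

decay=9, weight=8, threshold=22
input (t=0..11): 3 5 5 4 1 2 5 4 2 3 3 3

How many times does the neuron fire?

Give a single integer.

t=0: input=3 -> V=0 FIRE
t=1: input=5 -> V=0 FIRE
t=2: input=5 -> V=0 FIRE
t=3: input=4 -> V=0 FIRE
t=4: input=1 -> V=8
t=5: input=2 -> V=0 FIRE
t=6: input=5 -> V=0 FIRE
t=7: input=4 -> V=0 FIRE
t=8: input=2 -> V=16
t=9: input=3 -> V=0 FIRE
t=10: input=3 -> V=0 FIRE
t=11: input=3 -> V=0 FIRE

Answer: 10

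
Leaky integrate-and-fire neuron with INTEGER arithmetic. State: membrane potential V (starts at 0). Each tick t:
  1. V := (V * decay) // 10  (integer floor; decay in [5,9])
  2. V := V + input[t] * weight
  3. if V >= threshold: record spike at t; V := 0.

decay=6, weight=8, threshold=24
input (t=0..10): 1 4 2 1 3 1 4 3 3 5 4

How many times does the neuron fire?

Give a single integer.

t=0: input=1 -> V=8
t=1: input=4 -> V=0 FIRE
t=2: input=2 -> V=16
t=3: input=1 -> V=17
t=4: input=3 -> V=0 FIRE
t=5: input=1 -> V=8
t=6: input=4 -> V=0 FIRE
t=7: input=3 -> V=0 FIRE
t=8: input=3 -> V=0 FIRE
t=9: input=5 -> V=0 FIRE
t=10: input=4 -> V=0 FIRE

Answer: 7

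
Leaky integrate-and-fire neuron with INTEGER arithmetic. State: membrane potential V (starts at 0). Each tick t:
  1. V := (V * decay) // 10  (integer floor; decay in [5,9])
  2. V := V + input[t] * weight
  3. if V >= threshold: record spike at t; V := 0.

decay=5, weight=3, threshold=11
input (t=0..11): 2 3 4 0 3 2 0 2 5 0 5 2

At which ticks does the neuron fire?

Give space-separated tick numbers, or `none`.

t=0: input=2 -> V=6
t=1: input=3 -> V=0 FIRE
t=2: input=4 -> V=0 FIRE
t=3: input=0 -> V=0
t=4: input=3 -> V=9
t=5: input=2 -> V=10
t=6: input=0 -> V=5
t=7: input=2 -> V=8
t=8: input=5 -> V=0 FIRE
t=9: input=0 -> V=0
t=10: input=5 -> V=0 FIRE
t=11: input=2 -> V=6

Answer: 1 2 8 10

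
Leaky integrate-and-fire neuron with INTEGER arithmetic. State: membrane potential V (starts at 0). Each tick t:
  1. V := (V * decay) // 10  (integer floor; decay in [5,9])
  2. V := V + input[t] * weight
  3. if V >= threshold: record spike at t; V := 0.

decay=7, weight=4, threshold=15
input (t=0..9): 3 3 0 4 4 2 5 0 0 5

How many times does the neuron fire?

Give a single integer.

Answer: 5

Derivation:
t=0: input=3 -> V=12
t=1: input=3 -> V=0 FIRE
t=2: input=0 -> V=0
t=3: input=4 -> V=0 FIRE
t=4: input=4 -> V=0 FIRE
t=5: input=2 -> V=8
t=6: input=5 -> V=0 FIRE
t=7: input=0 -> V=0
t=8: input=0 -> V=0
t=9: input=5 -> V=0 FIRE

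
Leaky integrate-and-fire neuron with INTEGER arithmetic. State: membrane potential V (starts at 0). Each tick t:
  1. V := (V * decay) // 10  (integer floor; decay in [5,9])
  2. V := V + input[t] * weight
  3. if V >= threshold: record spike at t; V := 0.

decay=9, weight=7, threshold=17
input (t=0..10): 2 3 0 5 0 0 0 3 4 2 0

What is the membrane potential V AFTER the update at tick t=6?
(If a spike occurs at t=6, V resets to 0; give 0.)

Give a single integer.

Answer: 0

Derivation:
t=0: input=2 -> V=14
t=1: input=3 -> V=0 FIRE
t=2: input=0 -> V=0
t=3: input=5 -> V=0 FIRE
t=4: input=0 -> V=0
t=5: input=0 -> V=0
t=6: input=0 -> V=0
t=7: input=3 -> V=0 FIRE
t=8: input=4 -> V=0 FIRE
t=9: input=2 -> V=14
t=10: input=0 -> V=12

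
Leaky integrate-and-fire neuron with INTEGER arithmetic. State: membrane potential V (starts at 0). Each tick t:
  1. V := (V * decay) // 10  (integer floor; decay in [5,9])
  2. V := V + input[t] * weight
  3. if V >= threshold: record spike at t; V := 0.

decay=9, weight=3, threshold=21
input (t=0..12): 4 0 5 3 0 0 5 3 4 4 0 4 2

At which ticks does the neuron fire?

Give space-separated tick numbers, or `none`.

t=0: input=4 -> V=12
t=1: input=0 -> V=10
t=2: input=5 -> V=0 FIRE
t=3: input=3 -> V=9
t=4: input=0 -> V=8
t=5: input=0 -> V=7
t=6: input=5 -> V=0 FIRE
t=7: input=3 -> V=9
t=8: input=4 -> V=20
t=9: input=4 -> V=0 FIRE
t=10: input=0 -> V=0
t=11: input=4 -> V=12
t=12: input=2 -> V=16

Answer: 2 6 9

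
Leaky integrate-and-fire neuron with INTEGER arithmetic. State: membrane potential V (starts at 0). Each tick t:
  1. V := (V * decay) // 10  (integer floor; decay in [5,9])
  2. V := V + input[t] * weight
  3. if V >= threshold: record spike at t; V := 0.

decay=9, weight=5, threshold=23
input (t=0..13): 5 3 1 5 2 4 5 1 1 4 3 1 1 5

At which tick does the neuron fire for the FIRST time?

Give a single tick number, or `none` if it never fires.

t=0: input=5 -> V=0 FIRE
t=1: input=3 -> V=15
t=2: input=1 -> V=18
t=3: input=5 -> V=0 FIRE
t=4: input=2 -> V=10
t=5: input=4 -> V=0 FIRE
t=6: input=5 -> V=0 FIRE
t=7: input=1 -> V=5
t=8: input=1 -> V=9
t=9: input=4 -> V=0 FIRE
t=10: input=3 -> V=15
t=11: input=1 -> V=18
t=12: input=1 -> V=21
t=13: input=5 -> V=0 FIRE

Answer: 0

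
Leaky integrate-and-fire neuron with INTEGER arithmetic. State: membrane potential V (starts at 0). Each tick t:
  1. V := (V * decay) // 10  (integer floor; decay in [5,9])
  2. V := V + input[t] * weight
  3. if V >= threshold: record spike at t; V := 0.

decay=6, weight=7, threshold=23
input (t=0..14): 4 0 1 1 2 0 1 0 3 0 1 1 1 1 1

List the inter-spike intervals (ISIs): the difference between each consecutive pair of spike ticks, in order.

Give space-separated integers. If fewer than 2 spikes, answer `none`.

t=0: input=4 -> V=0 FIRE
t=1: input=0 -> V=0
t=2: input=1 -> V=7
t=3: input=1 -> V=11
t=4: input=2 -> V=20
t=5: input=0 -> V=12
t=6: input=1 -> V=14
t=7: input=0 -> V=8
t=8: input=3 -> V=0 FIRE
t=9: input=0 -> V=0
t=10: input=1 -> V=7
t=11: input=1 -> V=11
t=12: input=1 -> V=13
t=13: input=1 -> V=14
t=14: input=1 -> V=15

Answer: 8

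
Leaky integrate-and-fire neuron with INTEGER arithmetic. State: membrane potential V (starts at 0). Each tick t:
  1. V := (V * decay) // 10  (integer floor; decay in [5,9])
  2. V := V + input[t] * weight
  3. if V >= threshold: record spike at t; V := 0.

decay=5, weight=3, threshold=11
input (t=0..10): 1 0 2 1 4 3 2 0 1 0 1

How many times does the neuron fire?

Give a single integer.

t=0: input=1 -> V=3
t=1: input=0 -> V=1
t=2: input=2 -> V=6
t=3: input=1 -> V=6
t=4: input=4 -> V=0 FIRE
t=5: input=3 -> V=9
t=6: input=2 -> V=10
t=7: input=0 -> V=5
t=8: input=1 -> V=5
t=9: input=0 -> V=2
t=10: input=1 -> V=4

Answer: 1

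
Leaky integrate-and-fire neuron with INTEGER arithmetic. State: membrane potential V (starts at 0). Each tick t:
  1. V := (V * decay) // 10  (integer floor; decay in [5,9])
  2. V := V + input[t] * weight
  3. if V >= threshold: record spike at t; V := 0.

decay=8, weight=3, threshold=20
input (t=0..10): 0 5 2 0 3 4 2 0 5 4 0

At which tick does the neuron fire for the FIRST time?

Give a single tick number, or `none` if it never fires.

Answer: 4

Derivation:
t=0: input=0 -> V=0
t=1: input=5 -> V=15
t=2: input=2 -> V=18
t=3: input=0 -> V=14
t=4: input=3 -> V=0 FIRE
t=5: input=4 -> V=12
t=6: input=2 -> V=15
t=7: input=0 -> V=12
t=8: input=5 -> V=0 FIRE
t=9: input=4 -> V=12
t=10: input=0 -> V=9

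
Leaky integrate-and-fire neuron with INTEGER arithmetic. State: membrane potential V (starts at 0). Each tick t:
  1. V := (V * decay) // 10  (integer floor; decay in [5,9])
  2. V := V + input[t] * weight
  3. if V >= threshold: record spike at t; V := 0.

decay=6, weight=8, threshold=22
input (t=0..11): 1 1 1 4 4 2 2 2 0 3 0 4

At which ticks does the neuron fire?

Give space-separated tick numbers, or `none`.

t=0: input=1 -> V=8
t=1: input=1 -> V=12
t=2: input=1 -> V=15
t=3: input=4 -> V=0 FIRE
t=4: input=4 -> V=0 FIRE
t=5: input=2 -> V=16
t=6: input=2 -> V=0 FIRE
t=7: input=2 -> V=16
t=8: input=0 -> V=9
t=9: input=3 -> V=0 FIRE
t=10: input=0 -> V=0
t=11: input=4 -> V=0 FIRE

Answer: 3 4 6 9 11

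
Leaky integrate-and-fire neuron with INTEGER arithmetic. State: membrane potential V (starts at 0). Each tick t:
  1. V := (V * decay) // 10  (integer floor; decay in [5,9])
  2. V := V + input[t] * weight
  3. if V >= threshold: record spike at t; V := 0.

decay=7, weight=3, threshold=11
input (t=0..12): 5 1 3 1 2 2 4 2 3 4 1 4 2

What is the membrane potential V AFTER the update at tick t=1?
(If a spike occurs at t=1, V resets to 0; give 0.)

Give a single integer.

Answer: 3

Derivation:
t=0: input=5 -> V=0 FIRE
t=1: input=1 -> V=3
t=2: input=3 -> V=0 FIRE
t=3: input=1 -> V=3
t=4: input=2 -> V=8
t=5: input=2 -> V=0 FIRE
t=6: input=4 -> V=0 FIRE
t=7: input=2 -> V=6
t=8: input=3 -> V=0 FIRE
t=9: input=4 -> V=0 FIRE
t=10: input=1 -> V=3
t=11: input=4 -> V=0 FIRE
t=12: input=2 -> V=6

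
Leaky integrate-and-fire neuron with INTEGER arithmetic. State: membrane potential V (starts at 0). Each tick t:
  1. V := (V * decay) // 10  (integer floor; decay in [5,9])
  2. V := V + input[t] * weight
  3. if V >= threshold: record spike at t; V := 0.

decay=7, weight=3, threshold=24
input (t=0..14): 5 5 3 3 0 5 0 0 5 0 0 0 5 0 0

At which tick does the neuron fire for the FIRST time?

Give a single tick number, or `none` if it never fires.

Answer: 1

Derivation:
t=0: input=5 -> V=15
t=1: input=5 -> V=0 FIRE
t=2: input=3 -> V=9
t=3: input=3 -> V=15
t=4: input=0 -> V=10
t=5: input=5 -> V=22
t=6: input=0 -> V=15
t=7: input=0 -> V=10
t=8: input=5 -> V=22
t=9: input=0 -> V=15
t=10: input=0 -> V=10
t=11: input=0 -> V=7
t=12: input=5 -> V=19
t=13: input=0 -> V=13
t=14: input=0 -> V=9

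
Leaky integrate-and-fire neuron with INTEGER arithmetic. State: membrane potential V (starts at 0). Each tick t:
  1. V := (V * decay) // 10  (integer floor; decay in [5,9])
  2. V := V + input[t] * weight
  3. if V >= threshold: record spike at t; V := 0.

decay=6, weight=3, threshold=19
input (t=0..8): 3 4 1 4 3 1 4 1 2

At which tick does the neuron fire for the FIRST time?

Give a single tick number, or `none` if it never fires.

Answer: 3

Derivation:
t=0: input=3 -> V=9
t=1: input=4 -> V=17
t=2: input=1 -> V=13
t=3: input=4 -> V=0 FIRE
t=4: input=3 -> V=9
t=5: input=1 -> V=8
t=6: input=4 -> V=16
t=7: input=1 -> V=12
t=8: input=2 -> V=13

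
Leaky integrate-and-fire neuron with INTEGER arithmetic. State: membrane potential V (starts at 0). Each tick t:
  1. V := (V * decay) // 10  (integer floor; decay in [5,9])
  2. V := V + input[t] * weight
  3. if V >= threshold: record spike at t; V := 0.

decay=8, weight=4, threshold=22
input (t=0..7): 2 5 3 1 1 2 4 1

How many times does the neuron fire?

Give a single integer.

t=0: input=2 -> V=8
t=1: input=5 -> V=0 FIRE
t=2: input=3 -> V=12
t=3: input=1 -> V=13
t=4: input=1 -> V=14
t=5: input=2 -> V=19
t=6: input=4 -> V=0 FIRE
t=7: input=1 -> V=4

Answer: 2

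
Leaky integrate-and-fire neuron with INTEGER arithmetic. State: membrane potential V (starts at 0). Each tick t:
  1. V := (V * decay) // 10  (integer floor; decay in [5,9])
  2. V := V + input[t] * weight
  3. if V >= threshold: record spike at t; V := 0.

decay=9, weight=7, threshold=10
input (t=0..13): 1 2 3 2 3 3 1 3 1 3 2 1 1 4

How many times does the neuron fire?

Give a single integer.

Answer: 10

Derivation:
t=0: input=1 -> V=7
t=1: input=2 -> V=0 FIRE
t=2: input=3 -> V=0 FIRE
t=3: input=2 -> V=0 FIRE
t=4: input=3 -> V=0 FIRE
t=5: input=3 -> V=0 FIRE
t=6: input=1 -> V=7
t=7: input=3 -> V=0 FIRE
t=8: input=1 -> V=7
t=9: input=3 -> V=0 FIRE
t=10: input=2 -> V=0 FIRE
t=11: input=1 -> V=7
t=12: input=1 -> V=0 FIRE
t=13: input=4 -> V=0 FIRE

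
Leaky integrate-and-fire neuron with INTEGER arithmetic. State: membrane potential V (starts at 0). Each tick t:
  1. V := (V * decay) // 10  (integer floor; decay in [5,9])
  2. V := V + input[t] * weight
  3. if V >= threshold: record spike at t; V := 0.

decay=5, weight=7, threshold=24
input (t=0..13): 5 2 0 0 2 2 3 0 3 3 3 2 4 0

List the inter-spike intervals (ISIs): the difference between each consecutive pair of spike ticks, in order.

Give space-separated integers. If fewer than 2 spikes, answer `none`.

Answer: 6 3 2 1

Derivation:
t=0: input=5 -> V=0 FIRE
t=1: input=2 -> V=14
t=2: input=0 -> V=7
t=3: input=0 -> V=3
t=4: input=2 -> V=15
t=5: input=2 -> V=21
t=6: input=3 -> V=0 FIRE
t=7: input=0 -> V=0
t=8: input=3 -> V=21
t=9: input=3 -> V=0 FIRE
t=10: input=3 -> V=21
t=11: input=2 -> V=0 FIRE
t=12: input=4 -> V=0 FIRE
t=13: input=0 -> V=0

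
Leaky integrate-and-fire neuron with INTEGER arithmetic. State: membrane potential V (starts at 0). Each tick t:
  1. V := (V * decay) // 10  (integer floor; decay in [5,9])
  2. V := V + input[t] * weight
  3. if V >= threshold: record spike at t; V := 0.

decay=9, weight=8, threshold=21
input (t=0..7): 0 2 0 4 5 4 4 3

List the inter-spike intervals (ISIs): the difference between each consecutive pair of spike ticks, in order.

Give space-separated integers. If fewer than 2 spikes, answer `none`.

t=0: input=0 -> V=0
t=1: input=2 -> V=16
t=2: input=0 -> V=14
t=3: input=4 -> V=0 FIRE
t=4: input=5 -> V=0 FIRE
t=5: input=4 -> V=0 FIRE
t=6: input=4 -> V=0 FIRE
t=7: input=3 -> V=0 FIRE

Answer: 1 1 1 1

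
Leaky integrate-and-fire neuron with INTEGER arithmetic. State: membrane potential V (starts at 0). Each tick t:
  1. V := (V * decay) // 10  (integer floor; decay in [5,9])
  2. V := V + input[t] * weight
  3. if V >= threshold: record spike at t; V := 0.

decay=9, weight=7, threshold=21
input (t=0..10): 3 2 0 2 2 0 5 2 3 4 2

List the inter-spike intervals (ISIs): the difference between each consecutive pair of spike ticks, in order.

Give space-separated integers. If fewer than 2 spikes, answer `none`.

t=0: input=3 -> V=0 FIRE
t=1: input=2 -> V=14
t=2: input=0 -> V=12
t=3: input=2 -> V=0 FIRE
t=4: input=2 -> V=14
t=5: input=0 -> V=12
t=6: input=5 -> V=0 FIRE
t=7: input=2 -> V=14
t=8: input=3 -> V=0 FIRE
t=9: input=4 -> V=0 FIRE
t=10: input=2 -> V=14

Answer: 3 3 2 1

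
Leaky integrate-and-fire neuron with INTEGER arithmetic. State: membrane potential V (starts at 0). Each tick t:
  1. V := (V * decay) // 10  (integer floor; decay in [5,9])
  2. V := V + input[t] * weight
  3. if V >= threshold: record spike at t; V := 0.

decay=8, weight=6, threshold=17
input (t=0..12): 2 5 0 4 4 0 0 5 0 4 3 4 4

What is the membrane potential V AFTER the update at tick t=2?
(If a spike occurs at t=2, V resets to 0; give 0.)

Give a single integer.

t=0: input=2 -> V=12
t=1: input=5 -> V=0 FIRE
t=2: input=0 -> V=0
t=3: input=4 -> V=0 FIRE
t=4: input=4 -> V=0 FIRE
t=5: input=0 -> V=0
t=6: input=0 -> V=0
t=7: input=5 -> V=0 FIRE
t=8: input=0 -> V=0
t=9: input=4 -> V=0 FIRE
t=10: input=3 -> V=0 FIRE
t=11: input=4 -> V=0 FIRE
t=12: input=4 -> V=0 FIRE

Answer: 0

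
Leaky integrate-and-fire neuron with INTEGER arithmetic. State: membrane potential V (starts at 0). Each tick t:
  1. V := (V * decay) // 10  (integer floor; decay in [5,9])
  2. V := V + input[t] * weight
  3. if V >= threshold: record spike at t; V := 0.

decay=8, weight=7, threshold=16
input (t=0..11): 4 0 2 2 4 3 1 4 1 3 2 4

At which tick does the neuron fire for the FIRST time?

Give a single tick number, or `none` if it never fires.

t=0: input=4 -> V=0 FIRE
t=1: input=0 -> V=0
t=2: input=2 -> V=14
t=3: input=2 -> V=0 FIRE
t=4: input=4 -> V=0 FIRE
t=5: input=3 -> V=0 FIRE
t=6: input=1 -> V=7
t=7: input=4 -> V=0 FIRE
t=8: input=1 -> V=7
t=9: input=3 -> V=0 FIRE
t=10: input=2 -> V=14
t=11: input=4 -> V=0 FIRE

Answer: 0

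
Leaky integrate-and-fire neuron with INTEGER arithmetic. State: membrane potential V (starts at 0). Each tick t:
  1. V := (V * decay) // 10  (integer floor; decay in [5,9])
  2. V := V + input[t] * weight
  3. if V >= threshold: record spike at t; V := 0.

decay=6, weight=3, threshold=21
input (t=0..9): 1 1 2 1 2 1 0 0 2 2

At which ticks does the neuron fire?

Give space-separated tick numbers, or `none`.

t=0: input=1 -> V=3
t=1: input=1 -> V=4
t=2: input=2 -> V=8
t=3: input=1 -> V=7
t=4: input=2 -> V=10
t=5: input=1 -> V=9
t=6: input=0 -> V=5
t=7: input=0 -> V=3
t=8: input=2 -> V=7
t=9: input=2 -> V=10

Answer: none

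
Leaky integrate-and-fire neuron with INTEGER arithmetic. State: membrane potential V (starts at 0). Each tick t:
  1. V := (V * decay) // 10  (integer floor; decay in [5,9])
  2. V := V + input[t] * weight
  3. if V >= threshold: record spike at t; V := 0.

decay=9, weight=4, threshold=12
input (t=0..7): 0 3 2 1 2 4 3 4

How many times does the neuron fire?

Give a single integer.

t=0: input=0 -> V=0
t=1: input=3 -> V=0 FIRE
t=2: input=2 -> V=8
t=3: input=1 -> V=11
t=4: input=2 -> V=0 FIRE
t=5: input=4 -> V=0 FIRE
t=6: input=3 -> V=0 FIRE
t=7: input=4 -> V=0 FIRE

Answer: 5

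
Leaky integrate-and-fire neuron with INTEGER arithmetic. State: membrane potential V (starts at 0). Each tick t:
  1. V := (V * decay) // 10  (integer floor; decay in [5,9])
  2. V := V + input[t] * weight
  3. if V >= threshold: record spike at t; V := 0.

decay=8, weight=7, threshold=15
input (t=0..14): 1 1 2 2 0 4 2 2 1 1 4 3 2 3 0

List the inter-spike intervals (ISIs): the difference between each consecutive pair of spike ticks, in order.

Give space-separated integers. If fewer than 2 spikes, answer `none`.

t=0: input=1 -> V=7
t=1: input=1 -> V=12
t=2: input=2 -> V=0 FIRE
t=3: input=2 -> V=14
t=4: input=0 -> V=11
t=5: input=4 -> V=0 FIRE
t=6: input=2 -> V=14
t=7: input=2 -> V=0 FIRE
t=8: input=1 -> V=7
t=9: input=1 -> V=12
t=10: input=4 -> V=0 FIRE
t=11: input=3 -> V=0 FIRE
t=12: input=2 -> V=14
t=13: input=3 -> V=0 FIRE
t=14: input=0 -> V=0

Answer: 3 2 3 1 2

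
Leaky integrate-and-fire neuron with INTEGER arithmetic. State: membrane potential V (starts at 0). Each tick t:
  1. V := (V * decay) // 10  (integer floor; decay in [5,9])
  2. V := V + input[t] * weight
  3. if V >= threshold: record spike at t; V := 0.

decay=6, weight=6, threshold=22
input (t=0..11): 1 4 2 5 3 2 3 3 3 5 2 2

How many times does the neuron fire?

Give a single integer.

Answer: 5

Derivation:
t=0: input=1 -> V=6
t=1: input=4 -> V=0 FIRE
t=2: input=2 -> V=12
t=3: input=5 -> V=0 FIRE
t=4: input=3 -> V=18
t=5: input=2 -> V=0 FIRE
t=6: input=3 -> V=18
t=7: input=3 -> V=0 FIRE
t=8: input=3 -> V=18
t=9: input=5 -> V=0 FIRE
t=10: input=2 -> V=12
t=11: input=2 -> V=19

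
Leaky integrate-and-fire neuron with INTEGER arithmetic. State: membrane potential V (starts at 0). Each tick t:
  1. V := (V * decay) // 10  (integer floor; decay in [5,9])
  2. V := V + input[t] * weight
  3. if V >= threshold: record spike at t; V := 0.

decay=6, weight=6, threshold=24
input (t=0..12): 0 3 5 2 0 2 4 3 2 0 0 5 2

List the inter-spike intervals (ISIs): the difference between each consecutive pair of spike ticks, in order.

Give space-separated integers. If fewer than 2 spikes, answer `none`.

t=0: input=0 -> V=0
t=1: input=3 -> V=18
t=2: input=5 -> V=0 FIRE
t=3: input=2 -> V=12
t=4: input=0 -> V=7
t=5: input=2 -> V=16
t=6: input=4 -> V=0 FIRE
t=7: input=3 -> V=18
t=8: input=2 -> V=22
t=9: input=0 -> V=13
t=10: input=0 -> V=7
t=11: input=5 -> V=0 FIRE
t=12: input=2 -> V=12

Answer: 4 5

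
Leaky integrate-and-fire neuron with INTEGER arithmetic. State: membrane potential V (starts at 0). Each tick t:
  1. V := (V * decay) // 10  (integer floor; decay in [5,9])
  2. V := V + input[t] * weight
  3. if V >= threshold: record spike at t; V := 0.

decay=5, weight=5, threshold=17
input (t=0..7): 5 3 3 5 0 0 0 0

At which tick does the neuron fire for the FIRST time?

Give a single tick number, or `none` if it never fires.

Answer: 0

Derivation:
t=0: input=5 -> V=0 FIRE
t=1: input=3 -> V=15
t=2: input=3 -> V=0 FIRE
t=3: input=5 -> V=0 FIRE
t=4: input=0 -> V=0
t=5: input=0 -> V=0
t=6: input=0 -> V=0
t=7: input=0 -> V=0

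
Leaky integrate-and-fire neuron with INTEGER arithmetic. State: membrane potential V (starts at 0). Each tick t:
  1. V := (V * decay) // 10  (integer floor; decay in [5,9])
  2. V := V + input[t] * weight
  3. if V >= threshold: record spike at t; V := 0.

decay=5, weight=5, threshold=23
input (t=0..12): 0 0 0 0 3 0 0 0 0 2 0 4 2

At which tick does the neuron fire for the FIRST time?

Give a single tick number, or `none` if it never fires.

Answer: none

Derivation:
t=0: input=0 -> V=0
t=1: input=0 -> V=0
t=2: input=0 -> V=0
t=3: input=0 -> V=0
t=4: input=3 -> V=15
t=5: input=0 -> V=7
t=6: input=0 -> V=3
t=7: input=0 -> V=1
t=8: input=0 -> V=0
t=9: input=2 -> V=10
t=10: input=0 -> V=5
t=11: input=4 -> V=22
t=12: input=2 -> V=21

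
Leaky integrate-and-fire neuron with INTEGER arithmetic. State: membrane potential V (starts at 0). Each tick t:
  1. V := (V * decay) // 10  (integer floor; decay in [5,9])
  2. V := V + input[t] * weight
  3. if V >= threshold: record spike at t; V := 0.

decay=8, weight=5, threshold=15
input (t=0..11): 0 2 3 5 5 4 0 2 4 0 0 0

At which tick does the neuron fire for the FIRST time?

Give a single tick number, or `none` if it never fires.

Answer: 2

Derivation:
t=0: input=0 -> V=0
t=1: input=2 -> V=10
t=2: input=3 -> V=0 FIRE
t=3: input=5 -> V=0 FIRE
t=4: input=5 -> V=0 FIRE
t=5: input=4 -> V=0 FIRE
t=6: input=0 -> V=0
t=7: input=2 -> V=10
t=8: input=4 -> V=0 FIRE
t=9: input=0 -> V=0
t=10: input=0 -> V=0
t=11: input=0 -> V=0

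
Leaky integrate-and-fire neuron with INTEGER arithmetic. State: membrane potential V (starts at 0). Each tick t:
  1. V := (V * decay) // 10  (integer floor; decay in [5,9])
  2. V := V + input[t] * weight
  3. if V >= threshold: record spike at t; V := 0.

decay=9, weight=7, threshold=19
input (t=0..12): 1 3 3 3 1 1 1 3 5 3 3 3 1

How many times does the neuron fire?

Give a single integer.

Answer: 8

Derivation:
t=0: input=1 -> V=7
t=1: input=3 -> V=0 FIRE
t=2: input=3 -> V=0 FIRE
t=3: input=3 -> V=0 FIRE
t=4: input=1 -> V=7
t=5: input=1 -> V=13
t=6: input=1 -> V=18
t=7: input=3 -> V=0 FIRE
t=8: input=5 -> V=0 FIRE
t=9: input=3 -> V=0 FIRE
t=10: input=3 -> V=0 FIRE
t=11: input=3 -> V=0 FIRE
t=12: input=1 -> V=7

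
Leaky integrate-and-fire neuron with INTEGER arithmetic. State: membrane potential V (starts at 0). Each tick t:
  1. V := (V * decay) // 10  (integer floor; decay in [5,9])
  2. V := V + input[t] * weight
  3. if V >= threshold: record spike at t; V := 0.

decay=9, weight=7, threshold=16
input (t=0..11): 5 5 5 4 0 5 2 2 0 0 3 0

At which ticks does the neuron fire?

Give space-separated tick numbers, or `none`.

Answer: 0 1 2 3 5 7 10

Derivation:
t=0: input=5 -> V=0 FIRE
t=1: input=5 -> V=0 FIRE
t=2: input=5 -> V=0 FIRE
t=3: input=4 -> V=0 FIRE
t=4: input=0 -> V=0
t=5: input=5 -> V=0 FIRE
t=6: input=2 -> V=14
t=7: input=2 -> V=0 FIRE
t=8: input=0 -> V=0
t=9: input=0 -> V=0
t=10: input=3 -> V=0 FIRE
t=11: input=0 -> V=0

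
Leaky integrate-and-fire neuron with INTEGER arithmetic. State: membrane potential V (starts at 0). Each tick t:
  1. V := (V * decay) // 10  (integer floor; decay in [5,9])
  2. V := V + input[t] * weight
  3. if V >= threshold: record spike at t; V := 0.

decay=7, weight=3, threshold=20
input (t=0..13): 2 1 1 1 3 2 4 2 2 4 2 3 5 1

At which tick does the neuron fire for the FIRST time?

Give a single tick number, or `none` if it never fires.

Answer: 6

Derivation:
t=0: input=2 -> V=6
t=1: input=1 -> V=7
t=2: input=1 -> V=7
t=3: input=1 -> V=7
t=4: input=3 -> V=13
t=5: input=2 -> V=15
t=6: input=4 -> V=0 FIRE
t=7: input=2 -> V=6
t=8: input=2 -> V=10
t=9: input=4 -> V=19
t=10: input=2 -> V=19
t=11: input=3 -> V=0 FIRE
t=12: input=5 -> V=15
t=13: input=1 -> V=13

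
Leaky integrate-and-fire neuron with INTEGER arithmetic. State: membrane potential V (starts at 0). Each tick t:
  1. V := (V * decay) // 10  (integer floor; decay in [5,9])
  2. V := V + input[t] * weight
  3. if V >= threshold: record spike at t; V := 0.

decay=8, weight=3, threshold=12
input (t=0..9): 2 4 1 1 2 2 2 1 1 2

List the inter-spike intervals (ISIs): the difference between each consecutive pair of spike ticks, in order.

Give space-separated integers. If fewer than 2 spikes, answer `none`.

Answer: 4 4

Derivation:
t=0: input=2 -> V=6
t=1: input=4 -> V=0 FIRE
t=2: input=1 -> V=3
t=3: input=1 -> V=5
t=4: input=2 -> V=10
t=5: input=2 -> V=0 FIRE
t=6: input=2 -> V=6
t=7: input=1 -> V=7
t=8: input=1 -> V=8
t=9: input=2 -> V=0 FIRE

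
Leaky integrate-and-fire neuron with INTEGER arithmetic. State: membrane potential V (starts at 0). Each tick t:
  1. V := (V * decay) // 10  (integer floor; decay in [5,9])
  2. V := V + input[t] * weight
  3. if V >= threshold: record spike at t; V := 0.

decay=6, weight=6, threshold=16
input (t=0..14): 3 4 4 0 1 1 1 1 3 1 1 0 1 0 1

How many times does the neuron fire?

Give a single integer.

Answer: 4

Derivation:
t=0: input=3 -> V=0 FIRE
t=1: input=4 -> V=0 FIRE
t=2: input=4 -> V=0 FIRE
t=3: input=0 -> V=0
t=4: input=1 -> V=6
t=5: input=1 -> V=9
t=6: input=1 -> V=11
t=7: input=1 -> V=12
t=8: input=3 -> V=0 FIRE
t=9: input=1 -> V=6
t=10: input=1 -> V=9
t=11: input=0 -> V=5
t=12: input=1 -> V=9
t=13: input=0 -> V=5
t=14: input=1 -> V=9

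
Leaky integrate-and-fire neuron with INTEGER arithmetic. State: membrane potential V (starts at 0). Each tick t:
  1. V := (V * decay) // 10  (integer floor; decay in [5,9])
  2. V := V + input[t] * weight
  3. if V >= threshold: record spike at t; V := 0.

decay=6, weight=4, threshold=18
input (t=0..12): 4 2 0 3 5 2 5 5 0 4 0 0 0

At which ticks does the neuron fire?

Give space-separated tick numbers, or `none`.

Answer: 3 4 6 7

Derivation:
t=0: input=4 -> V=16
t=1: input=2 -> V=17
t=2: input=0 -> V=10
t=3: input=3 -> V=0 FIRE
t=4: input=5 -> V=0 FIRE
t=5: input=2 -> V=8
t=6: input=5 -> V=0 FIRE
t=7: input=5 -> V=0 FIRE
t=8: input=0 -> V=0
t=9: input=4 -> V=16
t=10: input=0 -> V=9
t=11: input=0 -> V=5
t=12: input=0 -> V=3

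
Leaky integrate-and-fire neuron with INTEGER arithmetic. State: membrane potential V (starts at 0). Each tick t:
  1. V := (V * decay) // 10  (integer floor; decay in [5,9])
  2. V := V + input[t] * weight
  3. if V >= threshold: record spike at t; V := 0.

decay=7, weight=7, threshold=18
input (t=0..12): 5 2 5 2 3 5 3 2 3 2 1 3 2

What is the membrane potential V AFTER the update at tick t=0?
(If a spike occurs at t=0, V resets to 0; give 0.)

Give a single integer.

Answer: 0

Derivation:
t=0: input=5 -> V=0 FIRE
t=1: input=2 -> V=14
t=2: input=5 -> V=0 FIRE
t=3: input=2 -> V=14
t=4: input=3 -> V=0 FIRE
t=5: input=5 -> V=0 FIRE
t=6: input=3 -> V=0 FIRE
t=7: input=2 -> V=14
t=8: input=3 -> V=0 FIRE
t=9: input=2 -> V=14
t=10: input=1 -> V=16
t=11: input=3 -> V=0 FIRE
t=12: input=2 -> V=14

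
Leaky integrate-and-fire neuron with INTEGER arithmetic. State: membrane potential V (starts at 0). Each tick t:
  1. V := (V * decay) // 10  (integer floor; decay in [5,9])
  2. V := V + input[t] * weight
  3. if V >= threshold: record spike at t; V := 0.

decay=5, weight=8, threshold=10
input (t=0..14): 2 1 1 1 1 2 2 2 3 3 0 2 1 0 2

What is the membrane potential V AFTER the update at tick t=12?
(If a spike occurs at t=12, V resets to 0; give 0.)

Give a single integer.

Answer: 8

Derivation:
t=0: input=2 -> V=0 FIRE
t=1: input=1 -> V=8
t=2: input=1 -> V=0 FIRE
t=3: input=1 -> V=8
t=4: input=1 -> V=0 FIRE
t=5: input=2 -> V=0 FIRE
t=6: input=2 -> V=0 FIRE
t=7: input=2 -> V=0 FIRE
t=8: input=3 -> V=0 FIRE
t=9: input=3 -> V=0 FIRE
t=10: input=0 -> V=0
t=11: input=2 -> V=0 FIRE
t=12: input=1 -> V=8
t=13: input=0 -> V=4
t=14: input=2 -> V=0 FIRE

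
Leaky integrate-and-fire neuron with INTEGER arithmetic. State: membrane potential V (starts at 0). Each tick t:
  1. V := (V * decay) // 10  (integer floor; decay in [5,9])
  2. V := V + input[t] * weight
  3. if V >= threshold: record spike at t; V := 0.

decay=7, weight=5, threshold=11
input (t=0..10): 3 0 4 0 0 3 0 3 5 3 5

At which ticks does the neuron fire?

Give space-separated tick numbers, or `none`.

t=0: input=3 -> V=0 FIRE
t=1: input=0 -> V=0
t=2: input=4 -> V=0 FIRE
t=3: input=0 -> V=0
t=4: input=0 -> V=0
t=5: input=3 -> V=0 FIRE
t=6: input=0 -> V=0
t=7: input=3 -> V=0 FIRE
t=8: input=5 -> V=0 FIRE
t=9: input=3 -> V=0 FIRE
t=10: input=5 -> V=0 FIRE

Answer: 0 2 5 7 8 9 10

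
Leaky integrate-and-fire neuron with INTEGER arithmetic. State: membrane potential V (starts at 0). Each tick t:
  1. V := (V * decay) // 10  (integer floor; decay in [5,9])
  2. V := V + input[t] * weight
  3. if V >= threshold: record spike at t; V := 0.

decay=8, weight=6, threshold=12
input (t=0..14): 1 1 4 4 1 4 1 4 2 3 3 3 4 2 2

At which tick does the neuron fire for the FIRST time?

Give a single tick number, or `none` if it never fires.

t=0: input=1 -> V=6
t=1: input=1 -> V=10
t=2: input=4 -> V=0 FIRE
t=3: input=4 -> V=0 FIRE
t=4: input=1 -> V=6
t=5: input=4 -> V=0 FIRE
t=6: input=1 -> V=6
t=7: input=4 -> V=0 FIRE
t=8: input=2 -> V=0 FIRE
t=9: input=3 -> V=0 FIRE
t=10: input=3 -> V=0 FIRE
t=11: input=3 -> V=0 FIRE
t=12: input=4 -> V=0 FIRE
t=13: input=2 -> V=0 FIRE
t=14: input=2 -> V=0 FIRE

Answer: 2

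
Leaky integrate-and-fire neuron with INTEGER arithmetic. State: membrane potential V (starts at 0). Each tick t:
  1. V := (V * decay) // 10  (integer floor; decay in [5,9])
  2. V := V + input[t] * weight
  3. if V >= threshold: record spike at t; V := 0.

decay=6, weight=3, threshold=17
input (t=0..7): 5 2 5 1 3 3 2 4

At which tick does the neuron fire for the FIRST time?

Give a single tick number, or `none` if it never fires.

t=0: input=5 -> V=15
t=1: input=2 -> V=15
t=2: input=5 -> V=0 FIRE
t=3: input=1 -> V=3
t=4: input=3 -> V=10
t=5: input=3 -> V=15
t=6: input=2 -> V=15
t=7: input=4 -> V=0 FIRE

Answer: 2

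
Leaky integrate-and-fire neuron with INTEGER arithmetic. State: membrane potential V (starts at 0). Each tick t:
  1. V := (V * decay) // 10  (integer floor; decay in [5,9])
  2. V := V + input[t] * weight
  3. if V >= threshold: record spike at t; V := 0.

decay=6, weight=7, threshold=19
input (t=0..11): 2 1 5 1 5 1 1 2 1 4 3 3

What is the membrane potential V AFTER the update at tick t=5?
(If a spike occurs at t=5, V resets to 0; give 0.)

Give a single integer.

Answer: 7

Derivation:
t=0: input=2 -> V=14
t=1: input=1 -> V=15
t=2: input=5 -> V=0 FIRE
t=3: input=1 -> V=7
t=4: input=5 -> V=0 FIRE
t=5: input=1 -> V=7
t=6: input=1 -> V=11
t=7: input=2 -> V=0 FIRE
t=8: input=1 -> V=7
t=9: input=4 -> V=0 FIRE
t=10: input=3 -> V=0 FIRE
t=11: input=3 -> V=0 FIRE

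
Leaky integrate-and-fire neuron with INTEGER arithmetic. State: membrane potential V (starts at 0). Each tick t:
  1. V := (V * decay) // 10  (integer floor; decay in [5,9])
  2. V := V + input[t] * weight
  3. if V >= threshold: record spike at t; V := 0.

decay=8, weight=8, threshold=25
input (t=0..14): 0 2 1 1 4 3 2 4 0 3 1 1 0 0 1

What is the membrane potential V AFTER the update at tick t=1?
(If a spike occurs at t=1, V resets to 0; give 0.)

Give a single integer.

Answer: 16

Derivation:
t=0: input=0 -> V=0
t=1: input=2 -> V=16
t=2: input=1 -> V=20
t=3: input=1 -> V=24
t=4: input=4 -> V=0 FIRE
t=5: input=3 -> V=24
t=6: input=2 -> V=0 FIRE
t=7: input=4 -> V=0 FIRE
t=8: input=0 -> V=0
t=9: input=3 -> V=24
t=10: input=1 -> V=0 FIRE
t=11: input=1 -> V=8
t=12: input=0 -> V=6
t=13: input=0 -> V=4
t=14: input=1 -> V=11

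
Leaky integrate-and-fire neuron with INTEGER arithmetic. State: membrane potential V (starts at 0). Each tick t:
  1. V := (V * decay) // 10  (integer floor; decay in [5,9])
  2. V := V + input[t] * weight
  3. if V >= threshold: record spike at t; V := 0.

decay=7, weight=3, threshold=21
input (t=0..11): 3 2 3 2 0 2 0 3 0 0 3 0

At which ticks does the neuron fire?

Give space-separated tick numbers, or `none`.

Answer: none

Derivation:
t=0: input=3 -> V=9
t=1: input=2 -> V=12
t=2: input=3 -> V=17
t=3: input=2 -> V=17
t=4: input=0 -> V=11
t=5: input=2 -> V=13
t=6: input=0 -> V=9
t=7: input=3 -> V=15
t=8: input=0 -> V=10
t=9: input=0 -> V=7
t=10: input=3 -> V=13
t=11: input=0 -> V=9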